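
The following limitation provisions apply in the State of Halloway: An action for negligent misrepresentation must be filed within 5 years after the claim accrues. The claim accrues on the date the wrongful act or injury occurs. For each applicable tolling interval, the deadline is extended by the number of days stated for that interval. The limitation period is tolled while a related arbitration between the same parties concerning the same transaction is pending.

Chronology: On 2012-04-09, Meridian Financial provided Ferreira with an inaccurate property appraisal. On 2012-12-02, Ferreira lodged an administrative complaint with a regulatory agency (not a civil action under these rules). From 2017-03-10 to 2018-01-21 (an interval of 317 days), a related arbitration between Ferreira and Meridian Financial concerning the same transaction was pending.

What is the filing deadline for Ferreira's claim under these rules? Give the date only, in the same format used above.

2018-02-20

The limitation period began to run on 2012-04-09.
5 years from 2012-04-09 is 2017-04-09.
The period was tolled for 317 days by the pending related arbitration (2017-03-10 to 2018-01-21), pushing the deadline to 2018-02-20.
Nothing else in the chronology tolls or restarts the period.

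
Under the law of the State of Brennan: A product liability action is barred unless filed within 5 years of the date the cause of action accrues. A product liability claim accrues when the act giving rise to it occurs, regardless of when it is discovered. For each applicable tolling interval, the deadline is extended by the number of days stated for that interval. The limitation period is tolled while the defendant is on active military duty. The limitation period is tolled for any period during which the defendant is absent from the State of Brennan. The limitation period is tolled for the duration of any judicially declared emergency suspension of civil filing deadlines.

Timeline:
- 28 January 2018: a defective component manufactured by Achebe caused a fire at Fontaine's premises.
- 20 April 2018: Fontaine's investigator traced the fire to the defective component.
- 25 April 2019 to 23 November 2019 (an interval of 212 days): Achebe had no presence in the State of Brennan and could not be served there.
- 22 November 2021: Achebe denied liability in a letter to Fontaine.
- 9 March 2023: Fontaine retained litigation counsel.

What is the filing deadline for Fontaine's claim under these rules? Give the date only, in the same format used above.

The claim accrued on 28 January 2018, when the wrongful act occurred; under the stated occurrence rule the 20 April 2018 discovery does not delay accrual.
The untolled deadline — 5 years after 28 January 2018 — is 28 January 2023.
The defendant's absence from the jurisdiction from 25 April 2019 to 23 November 2019 tolled the period for 212 days, extending the deadline to 28 August 2023.
None of the other events listed affects the running of the period under the stated rules.

28 August 2023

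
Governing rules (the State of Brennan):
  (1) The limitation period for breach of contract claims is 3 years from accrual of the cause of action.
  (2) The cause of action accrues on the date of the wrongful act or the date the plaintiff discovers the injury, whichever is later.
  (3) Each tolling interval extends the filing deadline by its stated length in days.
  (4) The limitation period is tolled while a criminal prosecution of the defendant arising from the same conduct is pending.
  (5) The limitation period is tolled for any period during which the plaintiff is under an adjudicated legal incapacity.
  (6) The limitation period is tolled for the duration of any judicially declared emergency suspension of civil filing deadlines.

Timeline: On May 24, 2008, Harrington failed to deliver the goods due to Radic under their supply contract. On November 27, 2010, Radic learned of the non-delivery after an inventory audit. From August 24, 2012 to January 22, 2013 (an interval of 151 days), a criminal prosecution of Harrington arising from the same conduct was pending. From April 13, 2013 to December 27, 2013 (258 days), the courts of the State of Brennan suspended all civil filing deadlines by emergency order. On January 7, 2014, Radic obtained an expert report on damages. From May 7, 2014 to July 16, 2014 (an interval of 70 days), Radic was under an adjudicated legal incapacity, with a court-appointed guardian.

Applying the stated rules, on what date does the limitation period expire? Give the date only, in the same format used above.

Because discovery on November 27, 2010 post-dates the May 24, 2008 act, accrual under the later-of rule falls on November 27, 2010.
3 years from November 27, 2010 is November 27, 2013.
The period was tolled for 151 days by the pending criminal prosecution (August 24, 2012 to January 22, 2013), pushing the deadline to April 27, 2014.
The emergency suspension of filing deadlines from April 13, 2013 to December 27, 2013 tolled the period for 258 days, extending the deadline to January 10, 2015.
The period was tolled for 70 days by the plaintiff's legal incapacity (May 7, 2014 to July 16, 2014), pushing the deadline to March 21, 2015.
Nothing else in the chronology tolls or restarts the period.

March 21, 2015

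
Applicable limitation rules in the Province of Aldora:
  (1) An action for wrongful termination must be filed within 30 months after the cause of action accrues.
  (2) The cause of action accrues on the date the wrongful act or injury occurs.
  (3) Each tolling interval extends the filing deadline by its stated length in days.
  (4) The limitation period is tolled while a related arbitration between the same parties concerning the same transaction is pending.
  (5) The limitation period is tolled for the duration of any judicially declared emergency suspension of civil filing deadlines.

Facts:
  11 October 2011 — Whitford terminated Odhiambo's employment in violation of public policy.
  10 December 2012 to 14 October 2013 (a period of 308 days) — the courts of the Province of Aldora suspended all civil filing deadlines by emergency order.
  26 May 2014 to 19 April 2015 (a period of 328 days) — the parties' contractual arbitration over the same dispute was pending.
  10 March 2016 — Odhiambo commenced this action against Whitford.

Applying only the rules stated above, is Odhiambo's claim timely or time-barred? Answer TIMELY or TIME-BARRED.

TIME-BARRED

The cause of action accrued on 11 October 2011, the date of the act.
The untolled deadline — 30 months after 11 October 2011 — is 11 April 2014.
The emergency suspension of filing deadlines from 10 December 2012 to 14 October 2013 tolled the period for 308 days, extending the deadline to 13 February 2015.
The pending related arbitration from 26 May 2014 to 19 April 2015 tolled the period for 328 days, extending the deadline to 7 January 2016.
Odhiambo filed on 10 March 2016, after the 7 January 2016 deadline, so the action is time-barred.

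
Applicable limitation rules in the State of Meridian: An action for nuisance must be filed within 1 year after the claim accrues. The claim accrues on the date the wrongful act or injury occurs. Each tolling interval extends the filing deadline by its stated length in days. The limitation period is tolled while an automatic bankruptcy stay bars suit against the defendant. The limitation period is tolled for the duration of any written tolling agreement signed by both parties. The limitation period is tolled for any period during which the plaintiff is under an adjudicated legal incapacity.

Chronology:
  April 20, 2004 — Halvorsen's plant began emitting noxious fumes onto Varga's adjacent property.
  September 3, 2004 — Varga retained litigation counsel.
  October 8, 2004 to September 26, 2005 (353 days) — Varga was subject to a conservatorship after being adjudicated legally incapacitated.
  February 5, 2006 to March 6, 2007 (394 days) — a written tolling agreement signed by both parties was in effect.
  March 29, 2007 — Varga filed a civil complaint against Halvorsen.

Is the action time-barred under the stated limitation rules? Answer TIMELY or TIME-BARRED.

The claim accrued on April 20, 2004, the date of the act.
Adding the 1 year base period to April 20, 2004 gives a deadline of April 20, 2005, before any tolling.
Because the plaintiff's legal incapacity ran from October 8, 2004 to September 26, 2005, the deadline is extended by 353 days to April 8, 2006.
The period was tolled for 394 days by the written tolling agreement (February 5, 2006 to March 6, 2007), pushing the deadline to May 7, 2007.
None of the other events listed affects the running of the period under the stated rules.
Filing on March 29, 2007 beat the May 7, 2007 deadline — the action is timely.

TIMELY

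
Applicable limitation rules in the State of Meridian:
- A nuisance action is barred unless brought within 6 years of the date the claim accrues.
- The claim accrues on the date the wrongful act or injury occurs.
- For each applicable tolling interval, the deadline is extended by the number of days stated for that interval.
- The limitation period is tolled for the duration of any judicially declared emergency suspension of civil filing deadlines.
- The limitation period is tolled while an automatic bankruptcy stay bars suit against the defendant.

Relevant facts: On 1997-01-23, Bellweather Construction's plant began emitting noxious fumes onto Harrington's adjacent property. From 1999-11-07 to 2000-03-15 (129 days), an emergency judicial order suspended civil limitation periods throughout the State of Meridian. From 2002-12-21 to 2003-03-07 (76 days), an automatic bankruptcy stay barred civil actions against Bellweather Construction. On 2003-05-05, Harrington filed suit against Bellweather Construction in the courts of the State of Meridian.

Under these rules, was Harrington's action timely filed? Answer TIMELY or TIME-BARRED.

TIMELY

The limitation period began to run on 1997-01-23.
Adding the 6 years base period to 1997-01-23 gives a deadline of 2003-01-23, before any tolling.
Because the emergency suspension of filing deadlines ran from 1999-11-07 to 2000-03-15, the deadline is extended by 129 days to 2003-06-01.
The automatic bankruptcy stay from 2002-12-21 to 2003-03-07 tolled the period for 76 days, extending the deadline to 2003-08-16.
Filing on 2003-05-05 beat the 2003-08-16 deadline — the action is timely.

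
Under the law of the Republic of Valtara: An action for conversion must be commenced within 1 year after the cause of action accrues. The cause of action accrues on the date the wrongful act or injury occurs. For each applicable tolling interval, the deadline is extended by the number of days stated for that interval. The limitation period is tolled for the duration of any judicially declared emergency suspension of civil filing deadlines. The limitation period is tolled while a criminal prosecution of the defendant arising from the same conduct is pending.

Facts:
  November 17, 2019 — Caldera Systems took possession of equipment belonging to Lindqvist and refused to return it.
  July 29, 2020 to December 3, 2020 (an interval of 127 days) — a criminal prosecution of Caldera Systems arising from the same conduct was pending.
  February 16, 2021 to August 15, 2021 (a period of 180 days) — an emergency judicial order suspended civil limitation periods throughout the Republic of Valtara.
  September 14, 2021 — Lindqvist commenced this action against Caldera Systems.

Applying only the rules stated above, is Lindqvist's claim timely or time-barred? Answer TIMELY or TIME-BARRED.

The cause of action accrued on November 17, 2019, the date of the act.
Adding the 1 year base period to November 17, 2019 gives a deadline of November 17, 2020, before any tolling.
The pending criminal prosecution from July 29, 2020 to December 3, 2020 tolled the period for 127 days, extending the deadline to March 24, 2021.
Because the emergency suspension of filing deadlines ran from February 16, 2021 to August 15, 2021, the deadline is extended by 180 days to September 20, 2021.
The September 14, 2021 filing precedes the September 20, 2021 deadline; the claim is timely.

TIMELY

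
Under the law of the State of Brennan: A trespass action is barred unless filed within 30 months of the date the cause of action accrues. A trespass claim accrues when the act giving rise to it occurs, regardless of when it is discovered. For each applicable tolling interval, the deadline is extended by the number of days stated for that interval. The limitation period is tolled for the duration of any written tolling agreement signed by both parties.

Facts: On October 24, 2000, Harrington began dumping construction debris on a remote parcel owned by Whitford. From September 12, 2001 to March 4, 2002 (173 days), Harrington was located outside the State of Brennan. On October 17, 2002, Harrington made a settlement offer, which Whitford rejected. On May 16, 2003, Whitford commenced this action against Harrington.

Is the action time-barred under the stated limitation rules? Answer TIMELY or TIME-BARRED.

The limitation period began to run on October 24, 2000.
Adding the 30 months base period to October 24, 2000 gives a deadline of April 24, 2003, before any tolling.
No stated provision tolls the period for the defendant's absence, so the interval from September 12, 2001 to March 4, 2002 has no effect on the deadline.
Nothing else in the chronology tolls or restarts the period.
Whitford filed on May 16, 2003, after the April 24, 2003 deadline, so the action is time-barred.

TIME-BARRED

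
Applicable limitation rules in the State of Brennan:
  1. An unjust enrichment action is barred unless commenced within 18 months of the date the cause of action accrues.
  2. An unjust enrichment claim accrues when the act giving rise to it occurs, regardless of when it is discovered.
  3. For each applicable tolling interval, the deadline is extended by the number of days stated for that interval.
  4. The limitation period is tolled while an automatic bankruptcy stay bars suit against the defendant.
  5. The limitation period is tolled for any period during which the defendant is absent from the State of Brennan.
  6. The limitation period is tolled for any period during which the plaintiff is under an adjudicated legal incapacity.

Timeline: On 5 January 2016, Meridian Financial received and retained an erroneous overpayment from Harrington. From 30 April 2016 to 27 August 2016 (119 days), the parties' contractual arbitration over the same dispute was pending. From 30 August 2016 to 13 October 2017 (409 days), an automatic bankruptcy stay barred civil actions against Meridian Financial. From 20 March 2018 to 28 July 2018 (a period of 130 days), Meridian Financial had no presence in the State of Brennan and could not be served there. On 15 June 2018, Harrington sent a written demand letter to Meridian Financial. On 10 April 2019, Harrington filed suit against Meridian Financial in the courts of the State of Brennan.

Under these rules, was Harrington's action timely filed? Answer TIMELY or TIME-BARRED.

TIME-BARRED

The limitation period began to run on 5 January 2016.
Adding the 18 months base period to 5 January 2016 gives a deadline of 5 July 2017, before any tolling.
The automatic bankruptcy stay from 30 August 2016 to 13 October 2017 tolled the period for 409 days, extending the deadline to 18 August 2018.
The defendant's absence from the jurisdiction from 20 March 2018 to 28 July 2018 tolled the period for 130 days, extending the deadline to 26 December 2018.
No stated provision tolls the period for a pending arbitration, so the interval from 30 April 2016 to 27 August 2016 has no effect on the deadline.
Nothing else in the chronology tolls or restarts the period.
The 10 April 2019 filing falls after the 26 December 2018 deadline; the claim is time-barred.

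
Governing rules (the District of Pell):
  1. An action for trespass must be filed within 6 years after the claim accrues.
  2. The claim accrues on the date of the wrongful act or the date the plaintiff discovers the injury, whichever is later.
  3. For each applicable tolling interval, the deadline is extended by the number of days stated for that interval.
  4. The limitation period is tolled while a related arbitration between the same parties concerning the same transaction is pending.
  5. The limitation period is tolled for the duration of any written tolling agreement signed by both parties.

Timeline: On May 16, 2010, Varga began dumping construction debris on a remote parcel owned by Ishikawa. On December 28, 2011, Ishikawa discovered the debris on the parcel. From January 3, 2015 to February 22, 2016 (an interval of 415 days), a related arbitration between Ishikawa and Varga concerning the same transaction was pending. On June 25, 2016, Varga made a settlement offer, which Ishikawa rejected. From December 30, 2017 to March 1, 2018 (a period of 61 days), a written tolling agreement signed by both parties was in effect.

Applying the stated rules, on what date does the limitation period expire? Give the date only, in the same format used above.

The claim accrued on December 28, 2011 — the later of the May 16, 2010 act and the December 28, 2011 discovery.
The untolled deadline — 6 years after December 28, 2011 — is December 28, 2017.
The period was tolled for 415 days by the pending related arbitration (January 3, 2015 to February 22, 2016), pushing the deadline to February 16, 2019.
The written tolling agreement from December 30, 2017 to March 1, 2018 tolled the period for 61 days, extending the deadline to April 18, 2019.
None of the other events listed affects the running of the period under the stated rules.

April 18, 2019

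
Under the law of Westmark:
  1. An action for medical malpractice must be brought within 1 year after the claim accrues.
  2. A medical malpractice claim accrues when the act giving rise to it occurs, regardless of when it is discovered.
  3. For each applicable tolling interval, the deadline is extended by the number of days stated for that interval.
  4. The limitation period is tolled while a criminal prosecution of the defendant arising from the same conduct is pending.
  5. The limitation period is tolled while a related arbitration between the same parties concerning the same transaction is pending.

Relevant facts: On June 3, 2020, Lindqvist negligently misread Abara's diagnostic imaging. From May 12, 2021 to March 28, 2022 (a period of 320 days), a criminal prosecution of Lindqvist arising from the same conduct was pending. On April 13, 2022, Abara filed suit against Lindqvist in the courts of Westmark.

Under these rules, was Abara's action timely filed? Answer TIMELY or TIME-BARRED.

The claim accrued on June 3, 2020, when the wrongful act occurred.
1 year from June 3, 2020 is June 3, 2021.
The pending criminal prosecution from May 12, 2021 to March 28, 2022 tolled the period for 320 days, extending the deadline to April 19, 2022.
The April 13, 2022 filing precedes the April 19, 2022 deadline; the claim is timely.

TIMELY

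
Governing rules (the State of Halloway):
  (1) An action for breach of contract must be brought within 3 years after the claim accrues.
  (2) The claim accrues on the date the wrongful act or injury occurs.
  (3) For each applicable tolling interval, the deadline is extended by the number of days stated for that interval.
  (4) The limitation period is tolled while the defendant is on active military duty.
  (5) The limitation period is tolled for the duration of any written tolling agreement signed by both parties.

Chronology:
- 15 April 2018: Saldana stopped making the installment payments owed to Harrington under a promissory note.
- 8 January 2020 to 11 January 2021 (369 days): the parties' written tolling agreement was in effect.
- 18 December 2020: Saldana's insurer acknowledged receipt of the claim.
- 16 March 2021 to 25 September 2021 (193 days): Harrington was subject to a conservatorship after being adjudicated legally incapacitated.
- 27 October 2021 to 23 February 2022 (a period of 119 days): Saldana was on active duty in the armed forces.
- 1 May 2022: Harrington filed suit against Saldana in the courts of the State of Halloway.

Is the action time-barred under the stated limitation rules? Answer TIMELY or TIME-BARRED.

TIMELY

The limitation period began to run on 15 April 2018.
The untolled deadline — 3 years after 15 April 2018 — is 15 April 2021.
The period was tolled for 369 days by the written tolling agreement (8 January 2020 to 11 January 2021), pushing the deadline to 19 April 2022.
The defendant's active military service from 27 October 2021 to 23 February 2022 tolled the period for 119 days, extending the deadline to 16 August 2022.
The plaintiff's legal incapacity from 16 March 2021 to 25 September 2021 does not toll the period, because no stated rule makes the plaintiff's incapacity a tolling event.
Nothing else in the chronology tolls or restarts the period.
Filing on 1 May 2022 beat the 16 August 2022 deadline — the action is timely.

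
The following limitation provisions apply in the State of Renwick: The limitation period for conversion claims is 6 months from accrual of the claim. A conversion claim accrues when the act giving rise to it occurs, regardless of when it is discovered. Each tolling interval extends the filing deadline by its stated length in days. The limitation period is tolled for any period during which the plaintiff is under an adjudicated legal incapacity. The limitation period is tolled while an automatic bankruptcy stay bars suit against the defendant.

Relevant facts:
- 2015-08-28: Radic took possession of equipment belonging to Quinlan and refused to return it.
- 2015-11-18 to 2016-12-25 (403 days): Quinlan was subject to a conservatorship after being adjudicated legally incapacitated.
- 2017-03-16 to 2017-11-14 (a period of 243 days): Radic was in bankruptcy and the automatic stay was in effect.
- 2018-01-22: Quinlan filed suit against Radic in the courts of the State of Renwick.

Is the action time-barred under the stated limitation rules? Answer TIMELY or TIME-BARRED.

TIME-BARRED

The limitation period began to run on 2015-08-28.
Adding the 6 months base period to 2015-08-28 gives a deadline of 2016-02-28, before any tolling.
The period was tolled for 403 days by the plaintiff's legal incapacity (2015-11-18 to 2016-12-25), pushing the deadline to 2017-04-06.
The period was tolled for 243 days by the automatic bankruptcy stay (2017-03-16 to 2017-11-14), pushing the deadline to 2017-12-05.
The 2018-01-22 filing falls after the 2017-12-05 deadline; the claim is time-barred.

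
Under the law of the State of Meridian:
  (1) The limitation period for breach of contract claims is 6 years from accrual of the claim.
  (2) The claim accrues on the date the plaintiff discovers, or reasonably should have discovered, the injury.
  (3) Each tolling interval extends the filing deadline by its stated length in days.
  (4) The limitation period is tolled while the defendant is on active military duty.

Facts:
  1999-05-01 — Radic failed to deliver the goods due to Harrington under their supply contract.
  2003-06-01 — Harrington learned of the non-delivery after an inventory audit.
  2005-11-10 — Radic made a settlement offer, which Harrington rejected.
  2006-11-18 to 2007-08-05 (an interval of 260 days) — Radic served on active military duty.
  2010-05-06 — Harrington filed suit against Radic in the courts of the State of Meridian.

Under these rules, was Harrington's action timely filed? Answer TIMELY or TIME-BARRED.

TIME-BARRED

Under the discovery rule, the claim accrued on 2003-06-01, when Harrington discovered the injury — not on the 1999-05-01 date of the underlying act.
The untolled deadline — 6 years after 2003-06-01 — is 2009-06-01.
Because the defendant's active military service ran from 2006-11-18 to 2007-08-05, the deadline is extended by 260 days to 2010-02-16.
None of the other events listed affects the running of the period under the stated rules.
Harrington filed on 2010-05-06, after the 2010-02-16 deadline, so the action is time-barred.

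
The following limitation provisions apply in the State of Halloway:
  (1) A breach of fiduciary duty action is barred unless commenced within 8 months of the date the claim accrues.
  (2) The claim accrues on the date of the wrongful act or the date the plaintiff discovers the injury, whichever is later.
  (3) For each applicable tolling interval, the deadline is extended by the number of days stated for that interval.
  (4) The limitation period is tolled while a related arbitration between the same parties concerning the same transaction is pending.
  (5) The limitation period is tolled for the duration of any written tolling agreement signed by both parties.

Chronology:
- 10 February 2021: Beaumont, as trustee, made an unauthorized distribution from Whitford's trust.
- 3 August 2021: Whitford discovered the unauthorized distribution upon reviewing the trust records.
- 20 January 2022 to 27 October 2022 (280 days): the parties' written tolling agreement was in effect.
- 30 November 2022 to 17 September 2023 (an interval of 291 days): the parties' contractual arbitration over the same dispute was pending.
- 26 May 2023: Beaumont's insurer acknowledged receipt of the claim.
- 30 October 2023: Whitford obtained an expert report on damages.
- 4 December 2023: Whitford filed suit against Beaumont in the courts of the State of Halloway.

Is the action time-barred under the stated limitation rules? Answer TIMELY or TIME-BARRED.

Because discovery on 3 August 2021 post-dates the 10 February 2021 act, accrual under the later-of rule falls on 3 August 2021.
8 months from 3 August 2021 is 3 April 2022.
Because the written tolling agreement ran from 20 January 2022 to 27 October 2022, the deadline is extended by 280 days to 8 January 2023.
Because the pending related arbitration ran from 30 November 2022 to 17 September 2023, the deadline is extended by 291 days to 26 October 2023.
The other events in the timeline have no effect on the limitation period under the stated rules.
The 4 December 2023 filing falls after the 26 October 2023 deadline; the claim is time-barred.

TIME-BARRED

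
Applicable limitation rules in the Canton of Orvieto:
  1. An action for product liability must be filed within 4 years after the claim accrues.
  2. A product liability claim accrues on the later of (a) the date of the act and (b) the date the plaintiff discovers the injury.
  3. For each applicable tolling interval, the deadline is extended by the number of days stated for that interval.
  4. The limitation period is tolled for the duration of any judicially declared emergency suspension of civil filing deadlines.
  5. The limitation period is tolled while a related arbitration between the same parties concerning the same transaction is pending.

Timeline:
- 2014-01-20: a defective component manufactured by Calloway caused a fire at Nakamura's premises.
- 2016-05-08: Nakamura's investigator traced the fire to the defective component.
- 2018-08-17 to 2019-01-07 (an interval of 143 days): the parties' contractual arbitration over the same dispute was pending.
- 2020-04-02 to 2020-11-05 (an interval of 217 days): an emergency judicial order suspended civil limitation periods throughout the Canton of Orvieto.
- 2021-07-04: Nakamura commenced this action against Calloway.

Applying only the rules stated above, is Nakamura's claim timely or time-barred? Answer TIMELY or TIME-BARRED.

Taking the later of the act (2014-01-20) and discovery (2016-05-08), the claim accrued on 2016-05-08.
Adding the 4 years base period to 2016-05-08 gives a deadline of 2020-05-08, before any tolling.
The period was tolled for 143 days by the pending related arbitration (2018-08-17 to 2019-01-07), pushing the deadline to 2020-09-28.
The period was tolled for 217 days by the emergency suspension of filing deadlines (2020-04-02 to 2020-11-05), pushing the deadline to 2021-05-03.
Nakamura filed on 2021-07-04, after the 2021-05-03 deadline, so the action is time-barred.

TIME-BARRED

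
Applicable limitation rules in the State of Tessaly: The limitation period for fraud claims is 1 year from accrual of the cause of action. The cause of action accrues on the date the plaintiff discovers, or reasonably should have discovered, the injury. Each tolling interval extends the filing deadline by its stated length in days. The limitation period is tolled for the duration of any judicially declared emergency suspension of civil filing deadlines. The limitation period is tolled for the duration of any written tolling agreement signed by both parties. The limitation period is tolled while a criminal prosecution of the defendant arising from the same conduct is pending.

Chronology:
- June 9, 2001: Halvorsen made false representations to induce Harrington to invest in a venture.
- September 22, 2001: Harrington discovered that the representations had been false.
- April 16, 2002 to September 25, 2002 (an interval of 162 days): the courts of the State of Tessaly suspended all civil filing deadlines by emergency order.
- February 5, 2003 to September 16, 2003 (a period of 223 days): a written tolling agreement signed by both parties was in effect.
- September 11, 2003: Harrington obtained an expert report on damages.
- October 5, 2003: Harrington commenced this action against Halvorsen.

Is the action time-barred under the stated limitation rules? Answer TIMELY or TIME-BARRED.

TIMELY

The claim did not accrue until Harrington discovered the injury on September 22, 2001; the June 9, 2001 act date does not start the clock under the stated rule.
Adding the 1 year base period to September 22, 2001 gives a deadline of September 22, 2002, before any tolling.
Because the emergency suspension of filing deadlines ran from April 16, 2002 to September 25, 2002, the deadline is extended by 162 days to March 3, 2003.
The written tolling agreement from February 5, 2003 to September 16, 2003 tolled the period for 223 days, extending the deadline to October 12, 2003.
Nothing else in the chronology tolls or restarts the period.
The October 5, 2003 filing precedes the October 12, 2003 deadline; the claim is timely.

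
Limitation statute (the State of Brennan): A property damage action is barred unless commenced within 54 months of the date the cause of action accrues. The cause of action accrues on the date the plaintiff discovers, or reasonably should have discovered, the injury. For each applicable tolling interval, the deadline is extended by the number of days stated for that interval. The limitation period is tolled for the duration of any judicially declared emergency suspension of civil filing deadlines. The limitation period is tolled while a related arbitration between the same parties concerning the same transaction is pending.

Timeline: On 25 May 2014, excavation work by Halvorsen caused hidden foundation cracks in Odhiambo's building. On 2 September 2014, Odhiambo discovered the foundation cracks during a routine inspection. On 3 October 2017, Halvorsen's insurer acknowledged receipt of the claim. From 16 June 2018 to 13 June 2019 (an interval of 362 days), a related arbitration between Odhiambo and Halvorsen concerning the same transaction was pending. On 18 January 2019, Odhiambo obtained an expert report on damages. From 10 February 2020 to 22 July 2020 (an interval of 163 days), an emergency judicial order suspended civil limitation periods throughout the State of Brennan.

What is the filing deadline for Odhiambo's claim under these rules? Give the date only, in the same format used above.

8 August 2020

Accrual is tied to discovery, so the period began on 2 September 2014 rather than on 25 May 2014 when the act occurred.
The untolled deadline — 54 months after 2 September 2014 — is 2 March 2019.
The pending related arbitration from 16 June 2018 to 13 June 2019 tolled the period for 362 days, extending the deadline to 27 February 2020.
The period was tolled for 163 days by the emergency suspension of filing deadlines (10 February 2020 to 22 July 2020), pushing the deadline to 8 August 2020.
None of the other events listed affects the running of the period under the stated rules.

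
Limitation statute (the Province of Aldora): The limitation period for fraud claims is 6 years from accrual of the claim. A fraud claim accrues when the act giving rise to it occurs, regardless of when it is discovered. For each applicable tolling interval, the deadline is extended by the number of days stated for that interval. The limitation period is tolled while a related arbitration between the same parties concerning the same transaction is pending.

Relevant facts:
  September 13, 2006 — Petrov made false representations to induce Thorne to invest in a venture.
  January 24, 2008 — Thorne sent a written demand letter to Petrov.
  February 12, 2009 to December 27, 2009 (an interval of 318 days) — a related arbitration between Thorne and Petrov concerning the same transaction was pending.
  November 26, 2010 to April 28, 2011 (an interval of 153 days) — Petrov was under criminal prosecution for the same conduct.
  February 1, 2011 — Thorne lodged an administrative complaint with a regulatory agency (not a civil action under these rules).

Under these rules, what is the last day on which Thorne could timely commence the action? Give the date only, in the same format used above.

July 28, 2013

The limitation period began to run on September 13, 2006.
6 years from September 13, 2006 is September 13, 2012.
The pending related arbitration from February 12, 2009 to December 27, 2009 tolled the period for 318 days, extending the deadline to July 28, 2013.
Although a criminal prosecution ran from November 26, 2010 to April 28, 2011, the stated rules do not make that a tolling event, so it is disregarded.
Nothing else in the chronology tolls or restarts the period.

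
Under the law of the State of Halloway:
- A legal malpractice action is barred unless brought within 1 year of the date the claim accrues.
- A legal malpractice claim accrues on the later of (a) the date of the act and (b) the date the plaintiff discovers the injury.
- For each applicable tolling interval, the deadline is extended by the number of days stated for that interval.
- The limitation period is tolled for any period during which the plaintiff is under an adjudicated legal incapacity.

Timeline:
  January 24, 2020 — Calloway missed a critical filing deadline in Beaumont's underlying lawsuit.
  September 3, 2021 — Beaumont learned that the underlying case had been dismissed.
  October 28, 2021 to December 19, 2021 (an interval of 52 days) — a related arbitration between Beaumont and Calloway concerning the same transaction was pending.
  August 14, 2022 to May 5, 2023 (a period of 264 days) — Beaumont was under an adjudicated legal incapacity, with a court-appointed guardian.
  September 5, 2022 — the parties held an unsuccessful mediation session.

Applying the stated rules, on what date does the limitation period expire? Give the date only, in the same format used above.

Taking the later of the act (January 24, 2020) and discovery (September 3, 2021), the claim accrued on September 3, 2021.
Adding the 1 year base period to September 3, 2021 gives a deadline of September 3, 2022, before any tolling.
Because the plaintiff's legal incapacity ran from August 14, 2022 to May 5, 2023, the deadline is extended by 264 days to May 25, 2023.
Although a pending arbitration ran from October 28, 2021 to December 19, 2021, the stated rules do not make that a tolling event, so it is disregarded.
Nothing else in the chronology tolls or restarts the period.

May 25, 2023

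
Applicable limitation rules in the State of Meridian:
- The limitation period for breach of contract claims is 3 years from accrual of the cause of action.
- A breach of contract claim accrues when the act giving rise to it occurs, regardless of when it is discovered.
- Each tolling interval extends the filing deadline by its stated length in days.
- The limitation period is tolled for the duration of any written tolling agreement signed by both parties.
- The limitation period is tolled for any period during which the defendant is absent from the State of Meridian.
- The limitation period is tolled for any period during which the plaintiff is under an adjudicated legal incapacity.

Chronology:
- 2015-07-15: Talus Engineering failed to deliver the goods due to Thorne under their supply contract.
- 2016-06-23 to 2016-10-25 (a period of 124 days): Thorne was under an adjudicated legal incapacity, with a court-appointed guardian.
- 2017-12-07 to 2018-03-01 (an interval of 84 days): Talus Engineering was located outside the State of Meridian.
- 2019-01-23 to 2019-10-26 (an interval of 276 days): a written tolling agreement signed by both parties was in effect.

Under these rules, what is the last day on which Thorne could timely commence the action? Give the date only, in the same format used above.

The limitation period began to run on 2015-07-15.
3 years from 2015-07-15 is 2018-07-15.
The plaintiff's legal incapacity from 2016-06-23 to 2016-10-25 tolled the period for 124 days, extending the deadline to 2018-11-16.
Because the defendant's absence from the jurisdiction ran from 2017-12-07 to 2018-03-01, the deadline is extended by 84 days to 2019-02-08.
The written tolling agreement from 2019-01-23 to 2019-10-26 tolled the period for 276 days, extending the deadline to 2019-11-11.

2019-11-11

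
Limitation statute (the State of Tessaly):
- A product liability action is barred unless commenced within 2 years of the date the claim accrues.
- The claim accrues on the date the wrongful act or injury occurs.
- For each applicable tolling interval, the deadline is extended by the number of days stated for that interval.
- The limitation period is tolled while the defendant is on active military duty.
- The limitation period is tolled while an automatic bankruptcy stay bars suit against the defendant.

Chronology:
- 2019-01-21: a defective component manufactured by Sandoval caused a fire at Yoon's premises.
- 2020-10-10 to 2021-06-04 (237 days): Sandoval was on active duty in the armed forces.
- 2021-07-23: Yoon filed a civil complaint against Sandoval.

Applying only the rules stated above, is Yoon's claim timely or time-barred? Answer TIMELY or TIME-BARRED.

The limitation period began to run on 2019-01-21.
Adding the 2 years base period to 2019-01-21 gives a deadline of 2021-01-21, before any tolling.
Because the defendant's active military service ran from 2020-10-10 to 2021-06-04, the deadline is extended by 237 days to 2021-09-15.
The 2021-07-23 filing precedes the 2021-09-15 deadline; the claim is timely.

TIMELY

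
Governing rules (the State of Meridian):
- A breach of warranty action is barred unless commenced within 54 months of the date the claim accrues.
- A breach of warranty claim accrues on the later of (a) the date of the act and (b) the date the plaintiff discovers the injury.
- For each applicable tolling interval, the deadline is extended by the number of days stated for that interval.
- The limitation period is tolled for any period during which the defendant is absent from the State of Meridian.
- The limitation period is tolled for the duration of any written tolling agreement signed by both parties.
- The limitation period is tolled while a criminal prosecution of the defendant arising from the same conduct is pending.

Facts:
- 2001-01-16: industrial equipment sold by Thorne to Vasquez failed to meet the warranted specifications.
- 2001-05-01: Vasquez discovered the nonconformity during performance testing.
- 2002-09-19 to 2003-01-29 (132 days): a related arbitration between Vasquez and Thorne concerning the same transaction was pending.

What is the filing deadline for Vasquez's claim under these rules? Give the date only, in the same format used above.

2005-11-01

Taking the later of the act (2001-01-16) and discovery (2001-05-01), the claim accrued on 2001-05-01.
Adding the 54 months base period to 2001-05-01 gives a deadline of 2005-11-01, before any tolling.
No stated provision tolls the period for a pending arbitration, so the interval from 2002-09-19 to 2003-01-29 has no effect on the deadline.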